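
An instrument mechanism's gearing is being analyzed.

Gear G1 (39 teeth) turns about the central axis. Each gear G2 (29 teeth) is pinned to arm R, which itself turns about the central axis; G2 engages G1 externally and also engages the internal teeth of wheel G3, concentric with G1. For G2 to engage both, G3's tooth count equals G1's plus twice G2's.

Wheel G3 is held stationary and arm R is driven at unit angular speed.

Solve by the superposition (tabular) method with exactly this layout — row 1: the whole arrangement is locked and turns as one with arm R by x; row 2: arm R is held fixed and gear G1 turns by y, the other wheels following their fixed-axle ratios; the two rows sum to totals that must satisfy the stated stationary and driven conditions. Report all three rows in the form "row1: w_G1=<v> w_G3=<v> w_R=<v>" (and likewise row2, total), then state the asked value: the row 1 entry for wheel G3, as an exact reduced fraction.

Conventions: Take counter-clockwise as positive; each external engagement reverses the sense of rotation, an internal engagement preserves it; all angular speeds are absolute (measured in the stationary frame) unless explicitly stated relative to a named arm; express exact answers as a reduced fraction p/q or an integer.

topology: planetary set — G1 39T / G2 29T / G3 97T, arm = carrier (Willis)
row 1 — lock + rotate with arm: ω_sun = ω_ring = ω_arm = x
superposition row 2 [arm held]: sun y, ring −(39/97)·y, arm 0
boundary: total ω_ring = x − (39/97)·y = 0 and total ω_arm = x = 1  ⇒  y = 97/39, x = 1
row 2 ring = −(39/97)·97/39 = -1
totals (row 1 + row 2): sun 1 + 97/39 = 136/39, ring 1 + (-1) = 0, arm 1 + 0 = 1
asked cell (row1, ring) = 1

row1: w_G1=1 w_G3=1 w_R=1
row2: w_G1=97/39 w_G3=-1 w_R=0
total: w_G1=136/39 w_G3=0 w_R=1
asked value: 1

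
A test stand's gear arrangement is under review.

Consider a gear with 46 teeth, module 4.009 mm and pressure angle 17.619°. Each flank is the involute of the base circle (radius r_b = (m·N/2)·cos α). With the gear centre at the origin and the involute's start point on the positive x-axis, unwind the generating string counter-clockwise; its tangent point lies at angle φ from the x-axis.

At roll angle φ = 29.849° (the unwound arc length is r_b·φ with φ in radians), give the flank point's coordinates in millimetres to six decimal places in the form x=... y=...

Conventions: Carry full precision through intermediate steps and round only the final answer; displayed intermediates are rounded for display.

x=99.010211 y=4.030558

topology: single-mesh involute geometry — m = 4.009, N = 46
pitch radius r_p = m·N/2 = 4.009·46/2 = 92.207000
base radius r_b = r_p·cos α = 92.207000·cos 17.619° = 87.881602
roll angle φ = 29.849° = 0.52096333 rad
x = r_b·(cos φ + φ·sin φ) = 99.010211
y = r_b·(sin φ − φ·cos φ) = 4.030558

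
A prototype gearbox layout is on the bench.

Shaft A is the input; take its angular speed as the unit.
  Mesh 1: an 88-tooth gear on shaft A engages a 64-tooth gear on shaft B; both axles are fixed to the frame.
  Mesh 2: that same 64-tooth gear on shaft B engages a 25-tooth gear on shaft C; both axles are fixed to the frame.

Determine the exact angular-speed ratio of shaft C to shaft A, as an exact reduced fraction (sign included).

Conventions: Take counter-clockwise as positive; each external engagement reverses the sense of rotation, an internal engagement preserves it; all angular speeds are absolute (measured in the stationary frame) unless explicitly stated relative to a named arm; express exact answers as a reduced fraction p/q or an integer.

88/25

class = fixed-axis compound train [2 meshes; 2 ratios multiply, 2 sense flips]
mesh 1 [88T→64T]: running ratio 11/8, sense −
mesh 2 [64T→25T]: running ratio 88/25, sense +
ω_out/ω_in = 88/25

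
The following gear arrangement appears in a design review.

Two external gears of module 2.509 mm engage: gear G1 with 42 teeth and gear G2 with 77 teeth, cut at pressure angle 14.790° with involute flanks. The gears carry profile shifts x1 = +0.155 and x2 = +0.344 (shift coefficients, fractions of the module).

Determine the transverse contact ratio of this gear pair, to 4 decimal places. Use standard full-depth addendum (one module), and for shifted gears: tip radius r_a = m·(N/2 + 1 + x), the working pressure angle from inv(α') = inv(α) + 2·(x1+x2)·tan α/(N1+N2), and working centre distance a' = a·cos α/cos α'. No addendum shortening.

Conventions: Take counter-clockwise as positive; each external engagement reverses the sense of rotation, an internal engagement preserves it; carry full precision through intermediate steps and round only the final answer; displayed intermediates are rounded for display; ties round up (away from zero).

single-mesh involute tooth geometry (42T engaging 77T at module 2.509)
base radii: r_b1 = 50.943306, r_b2 = 93.396061
tip radii: r_a1 = 55.586895, r_a2 = 99.968596
inv(α') = inv(14.790°) + 2·(+0.155+0.344)·tan α/(42+77) = 0.00810475  ⇒  α' = 16.41503°
a' = a·cos α / cos α' = 149.2855·cos 14.790°/cos 16.41503° = 150.472649
action lengths: √(r_a1²−r_b1²) = 22.241459, √(r_a2²−r_b2²) = 35.649629
base pitch p_b = π·m·cos α = 7.621101
CR = (22.241459 + 35.649629 − 150.472649·sin 16.41503°)/7.621101 = 2.016580
contact ratio ≈ 2.0166

2.0166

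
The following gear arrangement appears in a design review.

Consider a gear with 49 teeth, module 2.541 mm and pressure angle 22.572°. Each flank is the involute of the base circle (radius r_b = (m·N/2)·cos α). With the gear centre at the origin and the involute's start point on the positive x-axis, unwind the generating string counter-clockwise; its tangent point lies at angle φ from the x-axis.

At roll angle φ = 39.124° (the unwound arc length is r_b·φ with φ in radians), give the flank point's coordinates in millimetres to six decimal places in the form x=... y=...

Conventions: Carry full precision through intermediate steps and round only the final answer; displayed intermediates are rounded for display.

recognized (one wheel, involute flank): single-mesh tooth geometry, m = 2.541, N = 49
pitch radius r_p = m·N/2 = 2.541·49/2 = 62.254500
base radius r_b = r_p·cos α = 62.254500·cos 22.572° = 57.485675
roll angle φ = 39.124° = 0.68284262 rad
x = r_b·(cos φ + φ·sin φ) = 69.365459
y = r_b·(sin φ − φ·cos φ) = 5.821212

x=69.365459 y=5.821212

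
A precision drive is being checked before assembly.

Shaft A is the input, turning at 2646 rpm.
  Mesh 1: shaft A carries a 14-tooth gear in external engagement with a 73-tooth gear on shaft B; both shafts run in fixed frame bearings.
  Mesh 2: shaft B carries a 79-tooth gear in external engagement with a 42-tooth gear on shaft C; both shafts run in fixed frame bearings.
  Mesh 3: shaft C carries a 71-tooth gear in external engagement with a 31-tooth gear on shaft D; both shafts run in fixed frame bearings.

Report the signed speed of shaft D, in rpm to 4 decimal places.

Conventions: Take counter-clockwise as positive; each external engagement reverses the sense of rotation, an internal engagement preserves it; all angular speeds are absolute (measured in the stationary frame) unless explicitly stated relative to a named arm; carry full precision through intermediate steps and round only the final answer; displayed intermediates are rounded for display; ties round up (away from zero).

-2186.0972 rpm

3-mesh fixed-axis compound train (all bearings frame-fixed)
mesh 1 [14T→73T]: ω = 2646.0000×14/73 = 507.4521 rpm, sense flips to −
mesh 2 [79T→42T]: ω = 507.4521×79/42 = 954.4932 rpm, sense flips to +
mesh 3 [71T→31T]: ω = 954.4932×71/31 = 2186.0972 rpm, sense flips to −
signed output speed = -2186.0972 rpm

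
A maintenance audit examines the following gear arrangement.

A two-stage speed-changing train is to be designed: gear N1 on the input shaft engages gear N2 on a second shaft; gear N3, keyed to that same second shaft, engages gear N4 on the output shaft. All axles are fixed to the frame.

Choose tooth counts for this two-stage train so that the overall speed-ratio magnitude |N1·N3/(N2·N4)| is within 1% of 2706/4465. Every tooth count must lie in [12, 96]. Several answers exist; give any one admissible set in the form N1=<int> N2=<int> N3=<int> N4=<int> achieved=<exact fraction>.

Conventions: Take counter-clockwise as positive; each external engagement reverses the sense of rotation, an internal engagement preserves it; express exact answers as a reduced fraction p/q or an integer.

topology: fixed-axis compound train — 2 stages, target 2706/4465
target = 2706/4465 in lowest terms: an exact hit needs N1·N3 = k·2706 and N2·N4 = k·4465 for one integer k, every count in [12, 96]; additionally prefer no 1:1 stage (N1 ≠ N2, N3 ≠ N4)
k = 1: N1·N3 = 2706 = 33·82, N2·N4 = 4465 = 47·95
achieved = 33·82/(47·95) = 2706/4465; |achieved − target| = 0 ≤ 1353/223250 ✓

N1=33 N2=47 N3=82 N4=95 achieved=2706/4465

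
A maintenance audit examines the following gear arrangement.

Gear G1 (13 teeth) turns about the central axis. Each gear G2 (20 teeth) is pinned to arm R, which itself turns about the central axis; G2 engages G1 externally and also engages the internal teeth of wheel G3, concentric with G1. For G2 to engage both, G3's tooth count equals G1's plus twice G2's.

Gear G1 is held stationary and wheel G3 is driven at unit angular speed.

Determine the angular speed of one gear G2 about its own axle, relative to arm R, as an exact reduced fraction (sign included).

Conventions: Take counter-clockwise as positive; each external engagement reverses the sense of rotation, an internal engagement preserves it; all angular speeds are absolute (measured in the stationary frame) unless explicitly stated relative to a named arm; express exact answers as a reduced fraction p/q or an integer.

689/1320

planetary set (13T centre, 20T on arm, 53T internal) — Willis relation
ring teeth: 13 + 2·20 = 53
13(ω_sun−ω_arm) = −53(ω_ring−ω_arm),  ω_sun = 0, ω_ring = 1
13(0−ω_arm) = −53(1−ω_arm)  ⇒  66·ω_arm = 53  ⇒  ω_arm = 53/66
sun–planet mesh: 13·(0−53/66) = −20·(ω_p−ω_arm)  ⇒  ω_p−ω_arm = 689/1320
exact speed ratio = 689/1320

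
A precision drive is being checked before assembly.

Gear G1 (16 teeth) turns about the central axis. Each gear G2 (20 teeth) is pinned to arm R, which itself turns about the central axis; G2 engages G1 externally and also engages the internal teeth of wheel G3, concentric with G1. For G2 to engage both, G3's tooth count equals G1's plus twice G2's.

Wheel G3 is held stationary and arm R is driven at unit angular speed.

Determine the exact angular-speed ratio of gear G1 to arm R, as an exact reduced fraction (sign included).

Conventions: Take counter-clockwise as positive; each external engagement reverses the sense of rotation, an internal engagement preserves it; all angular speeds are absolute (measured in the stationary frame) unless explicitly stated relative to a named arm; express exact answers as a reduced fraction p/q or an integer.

9/2

planetary set (16T centre, 20T on arm, 56T internal) — Willis relation
ring teeth: 16 + 2·20 = 56
16(ω_sun−ω_arm) = −56(ω_ring−ω_arm),  ω_ring = 0, ω_arm = 1
ω_sun = 1 − (56/16)(0−1) = 9/2
ω_out/ω_in = 9/2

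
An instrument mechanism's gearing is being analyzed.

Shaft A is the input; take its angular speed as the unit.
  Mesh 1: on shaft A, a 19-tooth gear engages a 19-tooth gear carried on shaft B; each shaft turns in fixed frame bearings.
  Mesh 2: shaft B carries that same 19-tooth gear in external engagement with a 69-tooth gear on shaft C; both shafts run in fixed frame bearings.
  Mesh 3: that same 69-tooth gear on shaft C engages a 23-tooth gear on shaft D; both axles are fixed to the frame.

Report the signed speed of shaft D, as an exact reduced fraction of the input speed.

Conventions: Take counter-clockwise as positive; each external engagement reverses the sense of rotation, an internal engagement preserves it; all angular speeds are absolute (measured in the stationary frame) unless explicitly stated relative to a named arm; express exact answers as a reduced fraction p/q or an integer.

-19/23

3-mesh fixed-axis compound train (all bearings frame-fixed)
mesh 1 [19T→19T]: |ω|/ω_in = 1×19/19 = 1, sense flips to −
mesh 2 [19T→69T]: |ω|/ω_in = 1×19/69 = 19/69, sense flips to +
mesh 3 [69T→23T]: |ω|/ω_in = (19/69)×69/23 = 19/23, sense flips to −
signed output speed (× input speed) = -19/23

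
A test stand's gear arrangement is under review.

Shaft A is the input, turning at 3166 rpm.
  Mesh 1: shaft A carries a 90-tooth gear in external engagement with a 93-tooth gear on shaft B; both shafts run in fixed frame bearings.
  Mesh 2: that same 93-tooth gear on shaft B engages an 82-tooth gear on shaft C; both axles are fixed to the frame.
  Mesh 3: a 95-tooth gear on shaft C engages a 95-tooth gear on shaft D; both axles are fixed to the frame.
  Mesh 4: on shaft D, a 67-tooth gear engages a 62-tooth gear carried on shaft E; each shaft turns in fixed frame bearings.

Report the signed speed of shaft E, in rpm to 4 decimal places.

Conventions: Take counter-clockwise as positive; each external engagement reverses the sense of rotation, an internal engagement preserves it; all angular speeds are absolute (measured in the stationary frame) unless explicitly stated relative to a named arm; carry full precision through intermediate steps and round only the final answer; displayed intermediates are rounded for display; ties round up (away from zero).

+3755.1101 rpm

topology: fixed-axis compound train — 4 meshes, A→E
mesh 1 [90T→93T]: ω = 3166.0000×90/93 = 3063.8710 rpm, sense flips to −
mesh 2 [93T→82T]: ω = 3063.8710×93/82 = 3474.8780 rpm, sense flips to +
mesh 3 [95T→95T]: ω = 3474.8780×95/95 = 3474.8780 rpm, sense flips to −
mesh 4 [67T→62T]: ω = 3474.8780×67/62 = 3755.1101 rpm, sense flips to +
signed output speed = +3755.1101 rpm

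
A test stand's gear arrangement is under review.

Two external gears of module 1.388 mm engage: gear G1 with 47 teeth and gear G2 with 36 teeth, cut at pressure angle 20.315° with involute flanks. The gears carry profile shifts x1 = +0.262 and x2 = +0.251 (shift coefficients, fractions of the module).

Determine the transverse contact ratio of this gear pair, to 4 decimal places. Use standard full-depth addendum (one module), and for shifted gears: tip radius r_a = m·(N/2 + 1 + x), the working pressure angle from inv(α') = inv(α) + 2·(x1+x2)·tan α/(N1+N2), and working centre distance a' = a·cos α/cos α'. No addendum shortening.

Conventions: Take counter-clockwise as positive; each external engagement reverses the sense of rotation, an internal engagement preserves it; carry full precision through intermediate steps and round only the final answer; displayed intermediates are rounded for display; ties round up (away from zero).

class = single-mesh tooth geometry [involute pair 47T × 36T, m = 1.388]
base radii: r_b1 = 30.589098, r_b2 = 23.429947
tip radii: r_a1 = 34.369656, r_a2 = 26.720388
inv(α') = inv(20.315°) + 2·(+0.262+0.251)·tan α/(47+36) = 0.02022156  ⇒  α' = 22.05871°
a' = a·cos α / cos α' = 57.6020·cos 20.315°/cos 22.05871° = 58.285579
action lengths: √(r_a1²−r_b1²) = 15.671004, √(r_a2²−r_b2²) = 12.845883
base pitch p_b = π·m·cos α = 4.089297
CR = (15.671004 + 12.845883 − 58.285579·sin 22.05871°)/4.089297 = 1.620659
contact ratio ≈ 1.6207

1.6207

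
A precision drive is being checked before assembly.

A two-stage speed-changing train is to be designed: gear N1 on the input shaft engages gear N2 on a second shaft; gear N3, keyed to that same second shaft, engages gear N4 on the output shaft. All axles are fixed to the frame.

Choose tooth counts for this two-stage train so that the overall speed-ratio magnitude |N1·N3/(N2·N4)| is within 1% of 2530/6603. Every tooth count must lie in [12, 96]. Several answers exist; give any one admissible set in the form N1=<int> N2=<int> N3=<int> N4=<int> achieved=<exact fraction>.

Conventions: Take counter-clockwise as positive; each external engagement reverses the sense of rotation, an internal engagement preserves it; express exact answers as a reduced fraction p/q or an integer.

N1=46 N2=71 N3=55 N4=93 achieved=2530/6603

topology: fixed-axis compound train — 2 stages, target 2530/6603
target = 2530/6603 in lowest terms: an exact hit needs N1·N3 = k·2530 and N2·N4 = k·6603 for one integer k, every count in [12, 96]; additionally prefer no 1:1 stage (N1 ≠ N2, N3 ≠ N4)
k = 1: N1·N3 = 2530 = 46·55, N2·N4 = 6603 = 71·93
achieved = 46·55/(71·93) = 2530/6603; |achieved − target| = 0 ≤ 253/66030 ✓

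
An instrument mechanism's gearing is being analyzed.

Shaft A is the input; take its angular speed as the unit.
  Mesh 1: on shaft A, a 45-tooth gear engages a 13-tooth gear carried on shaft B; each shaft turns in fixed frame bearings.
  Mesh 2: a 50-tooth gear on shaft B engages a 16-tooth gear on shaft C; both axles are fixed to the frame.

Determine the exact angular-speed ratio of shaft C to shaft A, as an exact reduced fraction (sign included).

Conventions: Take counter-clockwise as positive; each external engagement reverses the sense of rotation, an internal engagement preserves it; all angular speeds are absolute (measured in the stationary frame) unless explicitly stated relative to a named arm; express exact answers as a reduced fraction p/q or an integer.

class = fixed-axis compound train [2 meshes; 2 ratios multiply, 2 sense flips]
mesh 1 [45T→13T]: running ratio 45/13, sense −
mesh 2 [50T→16T]: running ratio 1125/104, sense +
ω_out/ω_in = 1125/104

1125/104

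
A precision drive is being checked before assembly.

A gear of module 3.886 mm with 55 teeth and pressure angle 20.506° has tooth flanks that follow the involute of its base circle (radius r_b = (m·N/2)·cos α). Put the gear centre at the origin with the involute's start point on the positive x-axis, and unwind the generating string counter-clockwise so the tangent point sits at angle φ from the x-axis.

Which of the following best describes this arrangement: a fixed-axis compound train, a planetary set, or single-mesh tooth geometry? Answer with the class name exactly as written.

single-mesh tooth geometry

topology: single-mesh involute geometry — m = 3.886, N = 55
classification: single-mesh tooth geometry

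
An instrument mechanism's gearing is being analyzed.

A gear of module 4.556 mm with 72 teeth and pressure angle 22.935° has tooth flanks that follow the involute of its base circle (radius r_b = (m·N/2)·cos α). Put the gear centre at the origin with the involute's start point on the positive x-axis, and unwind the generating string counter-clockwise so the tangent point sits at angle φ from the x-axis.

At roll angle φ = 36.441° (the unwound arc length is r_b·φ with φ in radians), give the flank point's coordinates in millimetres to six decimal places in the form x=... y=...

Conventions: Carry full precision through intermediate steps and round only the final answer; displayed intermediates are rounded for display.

x=178.580338 y=12.437473

recognized (one wheel, involute flank): single-mesh tooth geometry, m = 4.556, N = 72
pitch radius r_p = m·N/2 = 4.556·72/2 = 164.016000
base radius r_b = r_p·cos α = 164.016000·cos 22.935° = 151.050130
roll angle φ = 36.441° = 0.63601543 rad
x = r_b·(cos φ + φ·sin φ) = 178.580338
y = r_b·(sin φ − φ·cos φ) = 12.437473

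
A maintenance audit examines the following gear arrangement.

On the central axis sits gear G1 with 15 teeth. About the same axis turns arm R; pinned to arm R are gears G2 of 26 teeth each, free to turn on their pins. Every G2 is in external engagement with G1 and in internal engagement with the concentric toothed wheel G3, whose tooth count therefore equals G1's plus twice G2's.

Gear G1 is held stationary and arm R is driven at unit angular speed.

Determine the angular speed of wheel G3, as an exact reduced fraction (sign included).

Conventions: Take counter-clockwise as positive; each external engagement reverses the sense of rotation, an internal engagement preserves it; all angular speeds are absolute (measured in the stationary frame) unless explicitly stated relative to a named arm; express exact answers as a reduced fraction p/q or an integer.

recognized (axles ride arm R): planetary set, 15/26/67 teeth
ring teeth: 15 + 2·26 = 67
15(ω_sun−ω_arm) = −67(ω_ring−ω_arm),  ω_sun = 0, ω_arm = 1
ω_ring = 1 − (15/67)(0−1) = 82/67
exact speed ratio = 82/67

82/67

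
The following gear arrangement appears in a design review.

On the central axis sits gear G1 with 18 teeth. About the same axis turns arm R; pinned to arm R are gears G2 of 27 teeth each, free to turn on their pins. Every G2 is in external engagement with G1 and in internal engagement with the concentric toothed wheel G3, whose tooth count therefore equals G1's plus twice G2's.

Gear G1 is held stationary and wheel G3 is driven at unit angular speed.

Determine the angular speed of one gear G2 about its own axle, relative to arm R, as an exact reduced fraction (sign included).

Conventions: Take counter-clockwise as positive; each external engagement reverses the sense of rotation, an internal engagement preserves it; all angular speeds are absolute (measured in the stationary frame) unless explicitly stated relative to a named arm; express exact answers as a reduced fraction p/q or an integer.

topology: planetary set — G1 18T / G2 27T / G3 72T, arm = carrier (Willis)
ring teeth: 18 + 2·27 = 72
18(ω_sun−ω_arm) = −72(ω_ring−ω_arm),  ω_sun = 0, ω_ring = 1
18(0−ω_arm) = −72(1−ω_arm)  ⇒  90·ω_arm = 72  ⇒  ω_arm = 4/5
sun–planet mesh: 18·(0−4/5) = −27·(ω_p−ω_arm)  ⇒  ω_p−ω_arm = 8/15
exact speed ratio = 8/15

8/15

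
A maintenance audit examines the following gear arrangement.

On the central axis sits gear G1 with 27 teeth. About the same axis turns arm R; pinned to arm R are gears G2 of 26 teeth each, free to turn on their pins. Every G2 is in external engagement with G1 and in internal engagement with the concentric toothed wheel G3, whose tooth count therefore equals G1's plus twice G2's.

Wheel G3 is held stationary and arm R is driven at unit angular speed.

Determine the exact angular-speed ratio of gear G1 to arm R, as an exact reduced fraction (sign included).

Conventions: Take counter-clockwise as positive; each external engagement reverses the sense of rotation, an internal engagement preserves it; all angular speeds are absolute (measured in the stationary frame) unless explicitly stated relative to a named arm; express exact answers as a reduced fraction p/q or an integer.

topology: planetary set — G1 27T / G2 26T / G3 79T, arm = carrier (Willis)
ring teeth: 27 + 2·26 = 79
27(ω_sun−ω_arm) = −79(ω_ring−ω_arm),  ω_ring = 0, ω_arm = 1
ω_sun = 1 − (79/27)(0−1) = 106/27
ω_out/ω_in = 106/27

106/27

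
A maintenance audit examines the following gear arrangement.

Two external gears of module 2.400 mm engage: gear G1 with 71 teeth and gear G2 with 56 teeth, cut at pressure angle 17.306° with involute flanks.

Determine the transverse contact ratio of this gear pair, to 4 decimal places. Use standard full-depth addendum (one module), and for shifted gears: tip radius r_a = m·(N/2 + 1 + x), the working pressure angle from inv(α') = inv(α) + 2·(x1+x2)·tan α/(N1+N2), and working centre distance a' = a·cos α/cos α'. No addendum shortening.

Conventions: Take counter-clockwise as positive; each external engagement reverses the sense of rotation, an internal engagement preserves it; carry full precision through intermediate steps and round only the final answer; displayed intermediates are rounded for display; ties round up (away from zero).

1.9668

recognized (one external pair, fixed centres): single-mesh tooth geometry, m = 2.400, N1 = 71, N2 = 56
base radii: r_b1 = 81.342966, r_b2 = 64.157833
tip radii: r_a1 = 87.600000, r_a2 = 69.600000
no profile shift: α' = α, a' = a
action lengths: √(r_a1²−r_b1²) = 32.512795, √(r_a2²−r_b2²) = 26.980224
base pitch p_b = π·m·cos α = 7.198492
CR = (32.512795 + 26.980224 − 152.400000·sin 17.30600°)/7.198492 = 1.966780
contact ratio ≈ 1.9668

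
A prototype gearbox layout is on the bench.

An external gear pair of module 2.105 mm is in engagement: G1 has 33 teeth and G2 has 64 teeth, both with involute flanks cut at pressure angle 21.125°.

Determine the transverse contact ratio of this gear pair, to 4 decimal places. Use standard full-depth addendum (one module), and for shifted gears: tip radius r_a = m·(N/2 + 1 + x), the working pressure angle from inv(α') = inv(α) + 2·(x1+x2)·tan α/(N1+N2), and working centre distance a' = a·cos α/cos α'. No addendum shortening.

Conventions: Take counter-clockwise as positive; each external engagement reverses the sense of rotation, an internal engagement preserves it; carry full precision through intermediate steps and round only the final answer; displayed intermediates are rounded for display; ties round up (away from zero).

1.6790

topology: single-mesh involute geometry — m = 2.105, 33T/64T pair
base radii: r_b1 = 32.398350, r_b2 = 62.833163
tip radii: r_a1 = 36.837500, r_a2 = 69.465000
no profile shift: α' = α, a' = a
action lengths: √(r_a1²−r_b1²) = 17.531353, √(r_a2²−r_b2²) = 29.620598
base pitch p_b = π·m·cos α = 6.168631
CR = (17.531353 + 29.620598 − 102.092500·sin 21.12500°)/6.168631 = 1.679047
contact ratio ≈ 1.6790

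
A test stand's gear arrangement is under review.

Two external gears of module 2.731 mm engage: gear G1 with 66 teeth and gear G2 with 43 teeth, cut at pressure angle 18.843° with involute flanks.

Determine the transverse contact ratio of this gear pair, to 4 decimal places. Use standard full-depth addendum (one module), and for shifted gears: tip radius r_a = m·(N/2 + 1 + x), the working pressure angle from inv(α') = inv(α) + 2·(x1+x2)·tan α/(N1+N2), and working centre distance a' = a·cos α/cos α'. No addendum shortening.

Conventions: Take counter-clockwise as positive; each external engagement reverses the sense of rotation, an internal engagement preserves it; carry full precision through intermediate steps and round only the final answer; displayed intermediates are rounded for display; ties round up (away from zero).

single-mesh involute tooth geometry (66T engaging 43T at module 2.731)
base radii: r_b1 = 85.293050, r_b2 = 55.569715
tip radii: r_a1 = 92.854000, r_a2 = 61.447500
no profile shift: α' = α, a' = a
action lengths: √(r_a1²−r_b1²) = 36.700966, √(r_a2²−r_b2²) = 26.225981
base pitch p_b = π·m·cos α = 8.119879
CR = (36.700966 + 26.225981 − 148.839500·sin 18.84300°)/8.119879 = 1.829504
contact ratio ≈ 1.8295

1.8295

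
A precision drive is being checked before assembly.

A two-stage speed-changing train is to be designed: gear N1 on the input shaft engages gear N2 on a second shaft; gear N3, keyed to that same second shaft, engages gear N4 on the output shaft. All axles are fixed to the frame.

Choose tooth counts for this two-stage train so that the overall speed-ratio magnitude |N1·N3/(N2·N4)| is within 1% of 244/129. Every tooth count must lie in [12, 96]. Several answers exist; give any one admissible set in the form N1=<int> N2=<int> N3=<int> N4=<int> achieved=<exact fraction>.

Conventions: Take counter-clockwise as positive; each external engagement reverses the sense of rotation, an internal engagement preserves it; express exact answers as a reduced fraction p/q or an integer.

topology: fixed-axis compound train — 2 stages, target 244/129
target = 244/129 in lowest terms: an exact hit needs N1·N3 = k·244 and N2·N4 = k·129 for one integer k, every count in [12, 96]; additionally prefer no 1:1 stage (N1 ≠ N2, N3 ≠ N4)
k = 1…3: no 1:1-free in-range split of k·244 and k·129 into factor pairs; take k = 4
k = 4: N1·N3 = 976 = 16·61, N2·N4 = 516 = 12·43
achieved = 16·61/(12·43) = 244/129; |achieved − target| = 0 ≤ 61/3225 ✓

N1=16 N2=12 N3=61 N4=43 achieved=244/129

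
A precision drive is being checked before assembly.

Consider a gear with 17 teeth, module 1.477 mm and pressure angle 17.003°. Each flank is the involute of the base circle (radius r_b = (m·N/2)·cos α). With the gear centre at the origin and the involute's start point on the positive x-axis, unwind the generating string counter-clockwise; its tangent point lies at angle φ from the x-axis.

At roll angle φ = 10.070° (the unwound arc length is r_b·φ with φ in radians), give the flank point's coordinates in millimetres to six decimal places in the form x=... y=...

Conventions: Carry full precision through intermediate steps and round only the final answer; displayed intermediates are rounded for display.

x=12.189733 y=0.021659

class = single-mesh tooth geometry [base-circle involute, m = 1.477, 17T]
pitch radius r_p = m·N/2 = 1.477·17/2 = 12.554500
base radius r_b = r_p·cos α = 12.554500·cos 17.003° = 12.005736
roll angle φ = 10.070° = 0.17575466 rad
x = r_b·(cos φ + φ·sin φ) = 12.189733
y = r_b·(sin φ − φ·cos φ) = 0.021659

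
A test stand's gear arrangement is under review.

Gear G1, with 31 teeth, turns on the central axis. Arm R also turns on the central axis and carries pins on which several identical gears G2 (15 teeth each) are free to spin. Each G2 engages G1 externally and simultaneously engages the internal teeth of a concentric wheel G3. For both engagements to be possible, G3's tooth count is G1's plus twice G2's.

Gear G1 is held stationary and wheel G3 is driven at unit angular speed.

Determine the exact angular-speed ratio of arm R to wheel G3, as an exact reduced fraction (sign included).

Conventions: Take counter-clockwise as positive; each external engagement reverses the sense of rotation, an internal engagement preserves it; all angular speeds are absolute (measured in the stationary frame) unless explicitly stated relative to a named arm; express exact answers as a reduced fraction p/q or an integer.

61/92

recognized (axles ride arm R): planetary set, 31/15/61 teeth
ring teeth: 31 + 2·15 = 61
31(ω_sun−ω_arm) = −61(ω_ring−ω_arm),  ω_sun = 0, ω_ring = 1
31(0−ω_arm) = −61(1−ω_arm)  ⇒  92·ω_arm = 61  ⇒  ω_arm = 61/92
ω_out/ω_in = 61/92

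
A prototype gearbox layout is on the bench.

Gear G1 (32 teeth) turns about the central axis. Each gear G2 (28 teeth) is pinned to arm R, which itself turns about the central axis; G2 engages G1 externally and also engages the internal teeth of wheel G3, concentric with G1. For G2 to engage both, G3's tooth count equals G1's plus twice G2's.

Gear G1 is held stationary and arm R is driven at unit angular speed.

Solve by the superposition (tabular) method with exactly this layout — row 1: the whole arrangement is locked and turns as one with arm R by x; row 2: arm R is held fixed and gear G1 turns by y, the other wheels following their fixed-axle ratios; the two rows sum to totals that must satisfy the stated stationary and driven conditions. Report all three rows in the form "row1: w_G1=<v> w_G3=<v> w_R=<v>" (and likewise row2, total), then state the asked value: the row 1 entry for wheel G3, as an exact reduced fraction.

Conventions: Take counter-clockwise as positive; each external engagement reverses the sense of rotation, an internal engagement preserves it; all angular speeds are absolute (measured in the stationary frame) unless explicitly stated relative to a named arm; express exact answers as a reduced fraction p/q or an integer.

planetary set (32T centre, 28T on arm, 88T internal) — Willis relation
row 1 (train locked, turned with arm): all members turn x
superposition row 2 [arm held]: sun y, ring −(32/88)·y, arm 0
boundary: total ω_sun = x + y = 0 and total ω_arm = x = 1  ⇒  y = -1, x = 1
row 2 ring = −(32/88)·(-1) = 4/11
totals (row 1 + row 2): sun 1 + (-1) = 0, ring 1 + 4/11 = 15/11, arm 1 + 0 = 1
asked cell (row1, ring) = 1

row1: w_G1=1 w_G3=1 w_R=1
row2: w_G1=-1 w_G3=4/11 w_R=0
total: w_G1=0 w_G3=15/11 w_R=1
asked value: 1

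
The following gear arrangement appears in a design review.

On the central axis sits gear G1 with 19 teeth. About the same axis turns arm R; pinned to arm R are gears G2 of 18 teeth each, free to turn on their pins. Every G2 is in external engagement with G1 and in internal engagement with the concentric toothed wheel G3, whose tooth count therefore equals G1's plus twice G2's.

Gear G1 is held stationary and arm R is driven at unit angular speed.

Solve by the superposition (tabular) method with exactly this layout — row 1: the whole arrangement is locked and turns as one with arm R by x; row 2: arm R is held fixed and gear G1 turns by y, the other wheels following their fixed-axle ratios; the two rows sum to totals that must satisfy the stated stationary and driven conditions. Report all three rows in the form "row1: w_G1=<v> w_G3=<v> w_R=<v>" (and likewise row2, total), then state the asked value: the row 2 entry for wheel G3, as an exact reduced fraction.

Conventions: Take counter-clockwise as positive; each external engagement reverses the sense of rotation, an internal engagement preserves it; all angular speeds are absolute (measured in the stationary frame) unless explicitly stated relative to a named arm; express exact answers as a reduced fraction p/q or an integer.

class = planetary set [G3 = 19+2·18 = 55; Willis about the carrier]
row 1: whole set turns with the arm by x
row 2 — arm fixed, fixed-axis ratios: sun y, ring −(19/55)·y, arm 0
boundary: total ω_sun = x + y = 0 and total ω_arm = x = 1  ⇒  y = -1, x = 1
row 2 ring = −(19/55)·(-1) = 19/55
totals (row 1 + row 2): sun 1 + (-1) = 0, ring 1 + 19/55 = 74/55, arm 1 + 0 = 1
asked cell (row2, ring) = 19/55

row1: w_G1=1 w_G3=1 w_R=1
row2: w_G1=-1 w_G3=19/55 w_R=0
total: w_G1=0 w_G3=74/55 w_R=1
asked value: 19/55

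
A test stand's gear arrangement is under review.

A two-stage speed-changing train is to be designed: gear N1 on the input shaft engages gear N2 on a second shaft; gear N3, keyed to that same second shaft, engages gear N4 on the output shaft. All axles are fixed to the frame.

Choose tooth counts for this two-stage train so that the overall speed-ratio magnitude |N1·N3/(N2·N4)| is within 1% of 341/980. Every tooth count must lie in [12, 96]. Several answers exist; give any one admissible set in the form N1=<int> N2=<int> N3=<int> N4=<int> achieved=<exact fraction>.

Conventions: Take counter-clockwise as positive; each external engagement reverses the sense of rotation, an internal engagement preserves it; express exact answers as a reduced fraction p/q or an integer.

N1=22 N2=28 N3=31 N4=70 achieved=341/980

class = fixed-axis compound train [2-stage, 341/980 wanted]
target = 341/980 in lowest terms: an exact hit needs N1·N3 = k·341 and N2·N4 = k·980 for one integer k, every count in [12, 96]; additionally prefer no 1:1 stage (N1 ≠ N2, N3 ≠ N4)
k = 1: no 1:1-free in-range split of k·341 and k·980 into factor pairs; take k = 2
k = 2: N1·N3 = 682 = 22·31, N2·N4 = 1960 = 28·70
achieved = 22·31/(28·70) = 341/980; |achieved − target| = 0 ≤ 341/98000 ✓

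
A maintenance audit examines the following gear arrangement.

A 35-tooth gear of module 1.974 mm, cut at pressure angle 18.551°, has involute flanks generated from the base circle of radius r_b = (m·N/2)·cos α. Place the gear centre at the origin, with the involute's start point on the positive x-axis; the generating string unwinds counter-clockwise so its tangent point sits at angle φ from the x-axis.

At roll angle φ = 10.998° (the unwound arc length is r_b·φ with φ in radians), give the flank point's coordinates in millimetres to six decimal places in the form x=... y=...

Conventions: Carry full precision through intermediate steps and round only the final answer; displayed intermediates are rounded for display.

x=33.347868 y=0.076924

single-mesh involute tooth geometry (35T wheel at module 1.974)
pitch radius r_p = m·N/2 = 1.974·35/2 = 34.545000
base radius r_b = r_p·cos α = 34.545000·cos 18.551° = 32.750071
roll angle φ = 10.998° = 0.19195131 rad
x = r_b·(cos φ + φ·sin φ) = 33.347868
y = r_b·(sin φ − φ·cos φ) = 0.076924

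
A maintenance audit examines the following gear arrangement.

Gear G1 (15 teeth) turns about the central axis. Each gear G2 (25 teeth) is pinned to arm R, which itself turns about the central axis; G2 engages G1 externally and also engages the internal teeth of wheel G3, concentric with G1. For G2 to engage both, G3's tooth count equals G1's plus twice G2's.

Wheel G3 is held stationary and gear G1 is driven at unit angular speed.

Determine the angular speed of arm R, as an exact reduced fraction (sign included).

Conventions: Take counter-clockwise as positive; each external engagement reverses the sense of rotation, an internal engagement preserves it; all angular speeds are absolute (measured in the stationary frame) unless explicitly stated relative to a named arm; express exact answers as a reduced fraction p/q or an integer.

3/16

class = planetary set [G3 = 15+2·25 = 65; Willis about the carrier]
ring teeth: 15 + 2·25 = 65
15(ω_sun−ω_arm) = −65(ω_ring−ω_arm),  ω_ring = 0, ω_sun = 1
15(1−ω_arm) = −65(0−ω_arm)  ⇒  80·ω_arm = 15  ⇒  ω_arm = 3/16
exact speed ratio = 3/16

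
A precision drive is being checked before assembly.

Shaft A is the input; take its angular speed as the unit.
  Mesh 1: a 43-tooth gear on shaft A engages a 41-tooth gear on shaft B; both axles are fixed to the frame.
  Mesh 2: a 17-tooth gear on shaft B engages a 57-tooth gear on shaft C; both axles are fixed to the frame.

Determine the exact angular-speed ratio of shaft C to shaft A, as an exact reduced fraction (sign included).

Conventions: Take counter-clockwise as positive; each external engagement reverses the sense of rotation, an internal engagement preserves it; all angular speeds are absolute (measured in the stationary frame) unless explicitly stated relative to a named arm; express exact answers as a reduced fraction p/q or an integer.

731/2337

class = fixed-axis compound train [2 meshes; 2 ratios multiply, 2 sense flips]
mesh 1 [43T→41T]: running ratio 43/41, sense −
mesh 2 [17T→57T]: running ratio 731/2337, sense +
ω_out/ω_in = 731/2337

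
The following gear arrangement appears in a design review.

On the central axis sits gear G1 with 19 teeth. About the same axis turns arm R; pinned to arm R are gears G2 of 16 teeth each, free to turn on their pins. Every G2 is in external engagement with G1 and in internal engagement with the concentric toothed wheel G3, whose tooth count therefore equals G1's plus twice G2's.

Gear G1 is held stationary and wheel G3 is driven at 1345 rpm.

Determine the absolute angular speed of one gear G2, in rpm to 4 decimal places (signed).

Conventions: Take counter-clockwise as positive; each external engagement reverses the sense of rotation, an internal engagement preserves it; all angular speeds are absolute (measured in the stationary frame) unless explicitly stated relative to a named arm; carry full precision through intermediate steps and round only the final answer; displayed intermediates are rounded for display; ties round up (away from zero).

+2143.5938 rpm

class = planetary set [G3 = 19+2·16 = 51; Willis about the carrier]
normalise by the input: solve with ω_ring = 1, then scale by 1345 rpm
ring teeth: 19 + 2·16 = 51
19(ω_sun−ω_arm) = −51(ω_ring−ω_arm),  ω_sun = 0, ω_ring = 1
19(0−ω_arm) = −51(1−ω_arm)  ⇒  70·ω_arm = 51  ⇒  ω_arm = 51/70
sun–planet mesh: 19·(0−51/70) = −16·(ω_p−ω_arm)  ⇒  ω_p−ω_arm = 969/1120
ω_p = 51/70 + 969/1120 = 51/32
scale: ω_p = 51/32 × 1345 rpm = +2143.5938 rpm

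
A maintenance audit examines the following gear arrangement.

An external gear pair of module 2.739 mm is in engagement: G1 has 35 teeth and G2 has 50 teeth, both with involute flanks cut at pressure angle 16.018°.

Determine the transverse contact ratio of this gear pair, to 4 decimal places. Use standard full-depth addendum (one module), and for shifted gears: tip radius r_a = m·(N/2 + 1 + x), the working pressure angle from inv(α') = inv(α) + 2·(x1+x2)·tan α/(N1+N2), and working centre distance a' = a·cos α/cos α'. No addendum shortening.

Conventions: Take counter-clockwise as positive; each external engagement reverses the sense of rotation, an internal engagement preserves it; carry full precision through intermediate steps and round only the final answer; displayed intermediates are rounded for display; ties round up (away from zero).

1.9551

single-mesh involute tooth geometry (35T engaging 50T at module 2.739)
base radii: r_b1 = 46.071523, r_b2 = 65.816462
tip radii: r_a1 = 50.671500, r_a2 = 71.214000
no profile shift: α' = α, a' = a
action lengths: √(r_a1²−r_b1²) = 21.095394, √(r_a2²−r_b2²) = 27.196087
base pitch p_b = π·m·cos α = 8.270741
CR = (21.095394 + 27.196087 − 116.407500·sin 16.01800°)/8.270741 = 1.955094
contact ratio ≈ 1.9551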